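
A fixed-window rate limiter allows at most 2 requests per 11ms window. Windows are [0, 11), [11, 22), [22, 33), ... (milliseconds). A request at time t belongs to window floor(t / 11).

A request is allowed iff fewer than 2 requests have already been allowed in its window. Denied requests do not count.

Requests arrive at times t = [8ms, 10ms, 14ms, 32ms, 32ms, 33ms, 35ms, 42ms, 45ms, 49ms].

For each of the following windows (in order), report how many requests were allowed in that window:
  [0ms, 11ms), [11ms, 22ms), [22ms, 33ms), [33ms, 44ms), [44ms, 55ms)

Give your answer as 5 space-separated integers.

Processing requests:
  req#1 t=8ms (window 0): ALLOW
  req#2 t=10ms (window 0): ALLOW
  req#3 t=14ms (window 1): ALLOW
  req#4 t=32ms (window 2): ALLOW
  req#5 t=32ms (window 2): ALLOW
  req#6 t=33ms (window 3): ALLOW
  req#7 t=35ms (window 3): ALLOW
  req#8 t=42ms (window 3): DENY
  req#9 t=45ms (window 4): ALLOW
  req#10 t=49ms (window 4): ALLOW

Allowed counts by window: 2 1 2 2 2

Answer: 2 1 2 2 2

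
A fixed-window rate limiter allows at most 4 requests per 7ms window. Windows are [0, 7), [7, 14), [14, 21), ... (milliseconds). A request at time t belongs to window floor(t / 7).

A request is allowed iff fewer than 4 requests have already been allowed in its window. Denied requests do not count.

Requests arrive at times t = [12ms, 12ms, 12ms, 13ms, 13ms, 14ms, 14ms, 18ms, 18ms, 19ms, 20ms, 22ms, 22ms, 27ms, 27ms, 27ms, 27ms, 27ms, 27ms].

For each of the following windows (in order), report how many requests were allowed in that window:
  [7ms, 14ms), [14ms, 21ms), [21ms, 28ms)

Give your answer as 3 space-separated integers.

Answer: 4 4 4

Derivation:
Processing requests:
  req#1 t=12ms (window 1): ALLOW
  req#2 t=12ms (window 1): ALLOW
  req#3 t=12ms (window 1): ALLOW
  req#4 t=13ms (window 1): ALLOW
  req#5 t=13ms (window 1): DENY
  req#6 t=14ms (window 2): ALLOW
  req#7 t=14ms (window 2): ALLOW
  req#8 t=18ms (window 2): ALLOW
  req#9 t=18ms (window 2): ALLOW
  req#10 t=19ms (window 2): DENY
  req#11 t=20ms (window 2): DENY
  req#12 t=22ms (window 3): ALLOW
  req#13 t=22ms (window 3): ALLOW
  req#14 t=27ms (window 3): ALLOW
  req#15 t=27ms (window 3): ALLOW
  req#16 t=27ms (window 3): DENY
  req#17 t=27ms (window 3): DENY
  req#18 t=27ms (window 3): DENY
  req#19 t=27ms (window 3): DENY

Allowed counts by window: 4 4 4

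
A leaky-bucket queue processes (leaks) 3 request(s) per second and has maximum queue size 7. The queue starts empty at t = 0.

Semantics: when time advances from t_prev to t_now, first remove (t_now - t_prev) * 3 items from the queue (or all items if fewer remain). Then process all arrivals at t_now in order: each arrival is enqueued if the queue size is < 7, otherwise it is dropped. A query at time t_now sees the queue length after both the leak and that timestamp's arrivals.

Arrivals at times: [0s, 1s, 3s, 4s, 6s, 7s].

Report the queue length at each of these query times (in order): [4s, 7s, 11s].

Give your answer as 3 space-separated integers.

Answer: 1 1 0

Derivation:
Queue lengths at query times:
  query t=4s: backlog = 1
  query t=7s: backlog = 1
  query t=11s: backlog = 0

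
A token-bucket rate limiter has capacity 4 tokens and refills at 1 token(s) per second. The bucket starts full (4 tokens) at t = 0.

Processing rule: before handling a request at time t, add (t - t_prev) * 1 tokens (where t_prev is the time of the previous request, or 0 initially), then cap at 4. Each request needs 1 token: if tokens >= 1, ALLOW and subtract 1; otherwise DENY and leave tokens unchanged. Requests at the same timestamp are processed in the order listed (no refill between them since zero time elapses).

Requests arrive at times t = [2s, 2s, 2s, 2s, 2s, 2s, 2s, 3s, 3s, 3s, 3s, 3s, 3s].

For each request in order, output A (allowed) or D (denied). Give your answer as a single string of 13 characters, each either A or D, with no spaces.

Simulating step by step:
  req#1 t=2s: ALLOW
  req#2 t=2s: ALLOW
  req#3 t=2s: ALLOW
  req#4 t=2s: ALLOW
  req#5 t=2s: DENY
  req#6 t=2s: DENY
  req#7 t=2s: DENY
  req#8 t=3s: ALLOW
  req#9 t=3s: DENY
  req#10 t=3s: DENY
  req#11 t=3s: DENY
  req#12 t=3s: DENY
  req#13 t=3s: DENY

Answer: AAAADDDADDDDD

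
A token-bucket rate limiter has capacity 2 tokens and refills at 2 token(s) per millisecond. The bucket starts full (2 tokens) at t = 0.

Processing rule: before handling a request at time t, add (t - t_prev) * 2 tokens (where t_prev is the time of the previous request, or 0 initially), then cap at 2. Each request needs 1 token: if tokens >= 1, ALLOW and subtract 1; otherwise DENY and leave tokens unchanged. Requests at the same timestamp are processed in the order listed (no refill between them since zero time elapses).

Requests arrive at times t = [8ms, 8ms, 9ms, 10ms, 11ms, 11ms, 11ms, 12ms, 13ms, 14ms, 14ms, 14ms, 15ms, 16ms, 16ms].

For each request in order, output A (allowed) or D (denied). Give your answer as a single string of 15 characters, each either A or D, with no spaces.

Answer: AAAAAADAAAADAAA

Derivation:
Simulating step by step:
  req#1 t=8ms: ALLOW
  req#2 t=8ms: ALLOW
  req#3 t=9ms: ALLOW
  req#4 t=10ms: ALLOW
  req#5 t=11ms: ALLOW
  req#6 t=11ms: ALLOW
  req#7 t=11ms: DENY
  req#8 t=12ms: ALLOW
  req#9 t=13ms: ALLOW
  req#10 t=14ms: ALLOW
  req#11 t=14ms: ALLOW
  req#12 t=14ms: DENY
  req#13 t=15ms: ALLOW
  req#14 t=16ms: ALLOW
  req#15 t=16ms: ALLOW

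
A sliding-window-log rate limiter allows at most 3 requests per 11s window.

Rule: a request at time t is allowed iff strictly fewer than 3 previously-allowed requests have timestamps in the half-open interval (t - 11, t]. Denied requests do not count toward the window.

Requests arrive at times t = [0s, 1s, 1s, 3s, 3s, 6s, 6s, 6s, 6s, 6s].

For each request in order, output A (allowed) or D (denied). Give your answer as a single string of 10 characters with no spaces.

Answer: AAADDDDDDD

Derivation:
Tracking allowed requests in the window:
  req#1 t=0s: ALLOW
  req#2 t=1s: ALLOW
  req#3 t=1s: ALLOW
  req#4 t=3s: DENY
  req#5 t=3s: DENY
  req#6 t=6s: DENY
  req#7 t=6s: DENY
  req#8 t=6s: DENY
  req#9 t=6s: DENY
  req#10 t=6s: DENY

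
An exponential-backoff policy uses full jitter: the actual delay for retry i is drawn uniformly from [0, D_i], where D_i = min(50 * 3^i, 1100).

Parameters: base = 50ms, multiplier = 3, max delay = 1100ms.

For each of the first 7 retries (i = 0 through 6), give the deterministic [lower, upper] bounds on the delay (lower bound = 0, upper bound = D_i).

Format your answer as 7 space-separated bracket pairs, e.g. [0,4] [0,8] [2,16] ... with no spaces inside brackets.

Computing bounds per retry:
  i=0: D_i=min(50*3^0,1100)=50, bounds=[0,50]
  i=1: D_i=min(50*3^1,1100)=150, bounds=[0,150]
  i=2: D_i=min(50*3^2,1100)=450, bounds=[0,450]
  i=3: D_i=min(50*3^3,1100)=1100, bounds=[0,1100]
  i=4: D_i=min(50*3^4,1100)=1100, bounds=[0,1100]
  i=5: D_i=min(50*3^5,1100)=1100, bounds=[0,1100]
  i=6: D_i=min(50*3^6,1100)=1100, bounds=[0,1100]

Answer: [0,50] [0,150] [0,450] [0,1100] [0,1100] [0,1100] [0,1100]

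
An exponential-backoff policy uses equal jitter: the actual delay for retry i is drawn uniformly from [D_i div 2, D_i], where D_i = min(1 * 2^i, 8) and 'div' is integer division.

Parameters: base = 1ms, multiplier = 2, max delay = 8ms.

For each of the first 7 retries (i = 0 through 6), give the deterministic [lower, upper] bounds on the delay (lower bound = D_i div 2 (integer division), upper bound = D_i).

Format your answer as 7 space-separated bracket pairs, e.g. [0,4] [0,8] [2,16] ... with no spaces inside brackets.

Answer: [0,1] [1,2] [2,4] [4,8] [4,8] [4,8] [4,8]

Derivation:
Computing bounds per retry:
  i=0: D_i=min(1*2^0,8)=1, bounds=[0,1]
  i=1: D_i=min(1*2^1,8)=2, bounds=[1,2]
  i=2: D_i=min(1*2^2,8)=4, bounds=[2,4]
  i=3: D_i=min(1*2^3,8)=8, bounds=[4,8]
  i=4: D_i=min(1*2^4,8)=8, bounds=[4,8]
  i=5: D_i=min(1*2^5,8)=8, bounds=[4,8]
  i=6: D_i=min(1*2^6,8)=8, bounds=[4,8]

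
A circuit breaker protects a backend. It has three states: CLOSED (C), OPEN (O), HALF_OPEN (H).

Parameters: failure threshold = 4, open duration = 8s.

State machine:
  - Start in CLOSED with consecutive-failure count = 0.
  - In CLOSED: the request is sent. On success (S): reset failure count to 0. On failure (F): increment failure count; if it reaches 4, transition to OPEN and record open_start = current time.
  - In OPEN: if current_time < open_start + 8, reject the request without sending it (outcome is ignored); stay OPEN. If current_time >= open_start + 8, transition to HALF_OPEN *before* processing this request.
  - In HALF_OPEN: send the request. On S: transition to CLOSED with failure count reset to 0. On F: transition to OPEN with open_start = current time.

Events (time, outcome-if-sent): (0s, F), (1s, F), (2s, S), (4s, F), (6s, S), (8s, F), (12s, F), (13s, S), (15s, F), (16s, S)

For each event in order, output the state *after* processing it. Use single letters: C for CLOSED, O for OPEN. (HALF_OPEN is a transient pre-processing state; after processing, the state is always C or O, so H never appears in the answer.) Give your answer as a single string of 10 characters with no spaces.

Answer: CCCCCCCCCC

Derivation:
State after each event:
  event#1 t=0s outcome=F: state=CLOSED
  event#2 t=1s outcome=F: state=CLOSED
  event#3 t=2s outcome=S: state=CLOSED
  event#4 t=4s outcome=F: state=CLOSED
  event#5 t=6s outcome=S: state=CLOSED
  event#6 t=8s outcome=F: state=CLOSED
  event#7 t=12s outcome=F: state=CLOSED
  event#8 t=13s outcome=S: state=CLOSED
  event#9 t=15s outcome=F: state=CLOSED
  event#10 t=16s outcome=S: state=CLOSED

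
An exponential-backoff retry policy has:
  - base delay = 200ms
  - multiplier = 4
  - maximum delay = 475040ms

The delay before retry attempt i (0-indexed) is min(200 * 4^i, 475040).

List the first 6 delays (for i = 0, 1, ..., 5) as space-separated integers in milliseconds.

Computing each delay:
  i=0: min(200*4^0, 475040) = 200
  i=1: min(200*4^1, 475040) = 800
  i=2: min(200*4^2, 475040) = 3200
  i=3: min(200*4^3, 475040) = 12800
  i=4: min(200*4^4, 475040) = 51200
  i=5: min(200*4^5, 475040) = 204800

Answer: 200 800 3200 12800 51200 204800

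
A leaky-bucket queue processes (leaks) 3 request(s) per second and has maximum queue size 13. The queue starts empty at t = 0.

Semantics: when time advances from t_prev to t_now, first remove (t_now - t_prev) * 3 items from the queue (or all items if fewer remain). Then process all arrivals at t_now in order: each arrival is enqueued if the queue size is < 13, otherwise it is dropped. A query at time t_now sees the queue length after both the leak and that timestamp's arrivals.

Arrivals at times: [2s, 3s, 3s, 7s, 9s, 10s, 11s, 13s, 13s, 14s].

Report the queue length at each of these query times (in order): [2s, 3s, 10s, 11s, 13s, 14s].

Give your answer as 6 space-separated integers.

Answer: 1 2 1 1 2 1

Derivation:
Queue lengths at query times:
  query t=2s: backlog = 1
  query t=3s: backlog = 2
  query t=10s: backlog = 1
  query t=11s: backlog = 1
  query t=13s: backlog = 2
  query t=14s: backlog = 1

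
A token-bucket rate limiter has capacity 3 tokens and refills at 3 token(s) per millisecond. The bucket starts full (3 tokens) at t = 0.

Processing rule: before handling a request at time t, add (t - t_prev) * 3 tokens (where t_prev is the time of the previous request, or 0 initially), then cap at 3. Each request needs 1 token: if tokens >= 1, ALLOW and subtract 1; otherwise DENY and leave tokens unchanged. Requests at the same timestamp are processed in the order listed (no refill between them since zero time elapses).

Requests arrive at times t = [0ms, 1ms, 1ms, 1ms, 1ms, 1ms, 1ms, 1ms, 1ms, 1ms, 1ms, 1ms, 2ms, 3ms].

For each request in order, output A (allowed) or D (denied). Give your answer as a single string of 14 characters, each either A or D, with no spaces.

Simulating step by step:
  req#1 t=0ms: ALLOW
  req#2 t=1ms: ALLOW
  req#3 t=1ms: ALLOW
  req#4 t=1ms: ALLOW
  req#5 t=1ms: DENY
  req#6 t=1ms: DENY
  req#7 t=1ms: DENY
  req#8 t=1ms: DENY
  req#9 t=1ms: DENY
  req#10 t=1ms: DENY
  req#11 t=1ms: DENY
  req#12 t=1ms: DENY
  req#13 t=2ms: ALLOW
  req#14 t=3ms: ALLOW

Answer: AAAADDDDDDDDAA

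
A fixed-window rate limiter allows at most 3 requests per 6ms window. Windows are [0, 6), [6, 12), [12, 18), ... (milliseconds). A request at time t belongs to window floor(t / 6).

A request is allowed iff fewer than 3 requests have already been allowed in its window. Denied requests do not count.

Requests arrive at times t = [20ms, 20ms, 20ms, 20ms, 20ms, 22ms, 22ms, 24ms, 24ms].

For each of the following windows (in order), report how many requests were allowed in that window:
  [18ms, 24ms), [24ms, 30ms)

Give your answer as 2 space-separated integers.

Answer: 3 2

Derivation:
Processing requests:
  req#1 t=20ms (window 3): ALLOW
  req#2 t=20ms (window 3): ALLOW
  req#3 t=20ms (window 3): ALLOW
  req#4 t=20ms (window 3): DENY
  req#5 t=20ms (window 3): DENY
  req#6 t=22ms (window 3): DENY
  req#7 t=22ms (window 3): DENY
  req#8 t=24ms (window 4): ALLOW
  req#9 t=24ms (window 4): ALLOW

Allowed counts by window: 3 2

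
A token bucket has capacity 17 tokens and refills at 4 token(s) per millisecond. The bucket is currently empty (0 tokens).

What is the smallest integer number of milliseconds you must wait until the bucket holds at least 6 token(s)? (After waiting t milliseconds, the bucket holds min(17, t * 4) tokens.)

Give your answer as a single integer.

Need t * 4 >= 6, so t >= 6/4.
Smallest integer t = ceil(6/4) = 2.

Answer: 2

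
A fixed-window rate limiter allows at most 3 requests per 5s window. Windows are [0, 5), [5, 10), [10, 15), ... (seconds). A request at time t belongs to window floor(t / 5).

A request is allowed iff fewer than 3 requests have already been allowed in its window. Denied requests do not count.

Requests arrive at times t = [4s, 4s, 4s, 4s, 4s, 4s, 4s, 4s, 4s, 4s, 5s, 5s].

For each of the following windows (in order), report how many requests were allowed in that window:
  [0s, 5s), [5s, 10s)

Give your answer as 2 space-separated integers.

Answer: 3 2

Derivation:
Processing requests:
  req#1 t=4s (window 0): ALLOW
  req#2 t=4s (window 0): ALLOW
  req#3 t=4s (window 0): ALLOW
  req#4 t=4s (window 0): DENY
  req#5 t=4s (window 0): DENY
  req#6 t=4s (window 0): DENY
  req#7 t=4s (window 0): DENY
  req#8 t=4s (window 0): DENY
  req#9 t=4s (window 0): DENY
  req#10 t=4s (window 0): DENY
  req#11 t=5s (window 1): ALLOW
  req#12 t=5s (window 1): ALLOW

Allowed counts by window: 3 2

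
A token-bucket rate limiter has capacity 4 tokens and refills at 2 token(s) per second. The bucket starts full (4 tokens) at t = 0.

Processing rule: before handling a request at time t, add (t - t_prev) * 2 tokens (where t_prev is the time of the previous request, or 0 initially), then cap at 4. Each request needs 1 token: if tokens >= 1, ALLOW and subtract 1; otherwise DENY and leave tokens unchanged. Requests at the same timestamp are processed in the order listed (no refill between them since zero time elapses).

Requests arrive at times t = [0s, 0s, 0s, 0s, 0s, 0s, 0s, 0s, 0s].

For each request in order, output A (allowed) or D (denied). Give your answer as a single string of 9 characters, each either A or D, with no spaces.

Answer: AAAADDDDD

Derivation:
Simulating step by step:
  req#1 t=0s: ALLOW
  req#2 t=0s: ALLOW
  req#3 t=0s: ALLOW
  req#4 t=0s: ALLOW
  req#5 t=0s: DENY
  req#6 t=0s: DENY
  req#7 t=0s: DENY
  req#8 t=0s: DENY
  req#9 t=0s: DENY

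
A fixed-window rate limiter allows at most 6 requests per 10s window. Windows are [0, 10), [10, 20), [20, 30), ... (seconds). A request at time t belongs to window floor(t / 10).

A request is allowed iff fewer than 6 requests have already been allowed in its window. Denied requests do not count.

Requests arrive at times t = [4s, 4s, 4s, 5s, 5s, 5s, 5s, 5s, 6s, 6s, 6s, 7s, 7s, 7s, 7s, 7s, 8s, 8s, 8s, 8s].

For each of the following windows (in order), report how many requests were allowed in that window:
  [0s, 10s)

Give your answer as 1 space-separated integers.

Processing requests:
  req#1 t=4s (window 0): ALLOW
  req#2 t=4s (window 0): ALLOW
  req#3 t=4s (window 0): ALLOW
  req#4 t=5s (window 0): ALLOW
  req#5 t=5s (window 0): ALLOW
  req#6 t=5s (window 0): ALLOW
  req#7 t=5s (window 0): DENY
  req#8 t=5s (window 0): DENY
  req#9 t=6s (window 0): DENY
  req#10 t=6s (window 0): DENY
  req#11 t=6s (window 0): DENY
  req#12 t=7s (window 0): DENY
  req#13 t=7s (window 0): DENY
  req#14 t=7s (window 0): DENY
  req#15 t=7s (window 0): DENY
  req#16 t=7s (window 0): DENY
  req#17 t=8s (window 0): DENY
  req#18 t=8s (window 0): DENY
  req#19 t=8s (window 0): DENY
  req#20 t=8s (window 0): DENY

Allowed counts by window: 6

Answer: 6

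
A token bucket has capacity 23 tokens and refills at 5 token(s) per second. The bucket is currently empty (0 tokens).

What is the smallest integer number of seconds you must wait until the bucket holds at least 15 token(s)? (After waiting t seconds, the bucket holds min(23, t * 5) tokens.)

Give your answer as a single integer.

Need t * 5 >= 15, so t >= 15/5.
Smallest integer t = ceil(15/5) = 3.

Answer: 3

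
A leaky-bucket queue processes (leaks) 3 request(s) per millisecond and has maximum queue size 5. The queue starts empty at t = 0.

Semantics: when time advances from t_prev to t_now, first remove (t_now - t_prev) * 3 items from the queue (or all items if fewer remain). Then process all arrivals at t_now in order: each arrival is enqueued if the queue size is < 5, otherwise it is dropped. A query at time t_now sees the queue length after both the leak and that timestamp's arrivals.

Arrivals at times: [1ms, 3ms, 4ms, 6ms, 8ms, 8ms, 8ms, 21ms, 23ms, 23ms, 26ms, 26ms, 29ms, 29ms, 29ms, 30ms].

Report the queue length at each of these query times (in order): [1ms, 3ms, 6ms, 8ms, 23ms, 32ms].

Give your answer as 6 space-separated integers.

Answer: 1 1 1 3 2 0

Derivation:
Queue lengths at query times:
  query t=1ms: backlog = 1
  query t=3ms: backlog = 1
  query t=6ms: backlog = 1
  query t=8ms: backlog = 3
  query t=23ms: backlog = 2
  query t=32ms: backlog = 0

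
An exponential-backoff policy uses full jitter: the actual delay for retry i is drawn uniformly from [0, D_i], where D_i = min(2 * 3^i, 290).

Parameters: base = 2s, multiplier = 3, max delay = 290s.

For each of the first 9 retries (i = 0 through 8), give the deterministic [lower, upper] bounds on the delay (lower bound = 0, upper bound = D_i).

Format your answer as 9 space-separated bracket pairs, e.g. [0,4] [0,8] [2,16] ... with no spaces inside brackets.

Answer: [0,2] [0,6] [0,18] [0,54] [0,162] [0,290] [0,290] [0,290] [0,290]

Derivation:
Computing bounds per retry:
  i=0: D_i=min(2*3^0,290)=2, bounds=[0,2]
  i=1: D_i=min(2*3^1,290)=6, bounds=[0,6]
  i=2: D_i=min(2*3^2,290)=18, bounds=[0,18]
  i=3: D_i=min(2*3^3,290)=54, bounds=[0,54]
  i=4: D_i=min(2*3^4,290)=162, bounds=[0,162]
  i=5: D_i=min(2*3^5,290)=290, bounds=[0,290]
  i=6: D_i=min(2*3^6,290)=290, bounds=[0,290]
  i=7: D_i=min(2*3^7,290)=290, bounds=[0,290]
  i=8: D_i=min(2*3^8,290)=290, bounds=[0,290]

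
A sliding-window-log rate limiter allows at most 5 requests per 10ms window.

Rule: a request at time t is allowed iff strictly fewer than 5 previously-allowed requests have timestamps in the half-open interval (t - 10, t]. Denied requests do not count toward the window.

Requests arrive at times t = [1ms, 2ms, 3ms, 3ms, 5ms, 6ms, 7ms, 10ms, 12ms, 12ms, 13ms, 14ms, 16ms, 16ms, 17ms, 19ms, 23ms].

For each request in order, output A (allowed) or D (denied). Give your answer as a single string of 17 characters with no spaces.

Tracking allowed requests in the window:
  req#1 t=1ms: ALLOW
  req#2 t=2ms: ALLOW
  req#3 t=3ms: ALLOW
  req#4 t=3ms: ALLOW
  req#5 t=5ms: ALLOW
  req#6 t=6ms: DENY
  req#7 t=7ms: DENY
  req#8 t=10ms: DENY
  req#9 t=12ms: ALLOW
  req#10 t=12ms: ALLOW
  req#11 t=13ms: ALLOW
  req#12 t=14ms: ALLOW
  req#13 t=16ms: ALLOW
  req#14 t=16ms: DENY
  req#15 t=17ms: DENY
  req#16 t=19ms: DENY
  req#17 t=23ms: ALLOW

Answer: AAAAADDDAAAAADDDA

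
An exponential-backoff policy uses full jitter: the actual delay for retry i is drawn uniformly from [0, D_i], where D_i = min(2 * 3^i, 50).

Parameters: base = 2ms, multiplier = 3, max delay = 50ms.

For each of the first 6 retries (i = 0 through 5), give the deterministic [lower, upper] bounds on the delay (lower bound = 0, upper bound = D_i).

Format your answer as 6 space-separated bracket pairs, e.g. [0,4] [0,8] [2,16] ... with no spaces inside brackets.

Computing bounds per retry:
  i=0: D_i=min(2*3^0,50)=2, bounds=[0,2]
  i=1: D_i=min(2*3^1,50)=6, bounds=[0,6]
  i=2: D_i=min(2*3^2,50)=18, bounds=[0,18]
  i=3: D_i=min(2*3^3,50)=50, bounds=[0,50]
  i=4: D_i=min(2*3^4,50)=50, bounds=[0,50]
  i=5: D_i=min(2*3^5,50)=50, bounds=[0,50]

Answer: [0,2] [0,6] [0,18] [0,50] [0,50] [0,50]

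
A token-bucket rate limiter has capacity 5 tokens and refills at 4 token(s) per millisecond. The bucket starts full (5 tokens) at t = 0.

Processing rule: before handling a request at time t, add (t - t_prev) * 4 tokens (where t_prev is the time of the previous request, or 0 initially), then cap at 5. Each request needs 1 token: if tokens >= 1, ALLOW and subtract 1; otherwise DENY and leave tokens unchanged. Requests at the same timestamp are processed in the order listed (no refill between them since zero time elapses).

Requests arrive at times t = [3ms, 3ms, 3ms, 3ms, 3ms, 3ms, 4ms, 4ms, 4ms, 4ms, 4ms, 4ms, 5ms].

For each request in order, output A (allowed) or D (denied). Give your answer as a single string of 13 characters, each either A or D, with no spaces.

Answer: AAAAADAAAADDA

Derivation:
Simulating step by step:
  req#1 t=3ms: ALLOW
  req#2 t=3ms: ALLOW
  req#3 t=3ms: ALLOW
  req#4 t=3ms: ALLOW
  req#5 t=3ms: ALLOW
  req#6 t=3ms: DENY
  req#7 t=4ms: ALLOW
  req#8 t=4ms: ALLOW
  req#9 t=4ms: ALLOW
  req#10 t=4ms: ALLOW
  req#11 t=4ms: DENY
  req#12 t=4ms: DENY
  req#13 t=5ms: ALLOW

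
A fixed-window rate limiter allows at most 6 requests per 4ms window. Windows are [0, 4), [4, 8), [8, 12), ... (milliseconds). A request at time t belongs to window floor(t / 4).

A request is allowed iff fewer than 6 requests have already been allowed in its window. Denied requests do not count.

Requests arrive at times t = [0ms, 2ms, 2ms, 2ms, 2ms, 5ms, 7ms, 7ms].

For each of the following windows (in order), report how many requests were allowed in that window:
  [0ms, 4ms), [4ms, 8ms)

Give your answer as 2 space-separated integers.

Answer: 5 3

Derivation:
Processing requests:
  req#1 t=0ms (window 0): ALLOW
  req#2 t=2ms (window 0): ALLOW
  req#3 t=2ms (window 0): ALLOW
  req#4 t=2ms (window 0): ALLOW
  req#5 t=2ms (window 0): ALLOW
  req#6 t=5ms (window 1): ALLOW
  req#7 t=7ms (window 1): ALLOW
  req#8 t=7ms (window 1): ALLOW

Allowed counts by window: 5 3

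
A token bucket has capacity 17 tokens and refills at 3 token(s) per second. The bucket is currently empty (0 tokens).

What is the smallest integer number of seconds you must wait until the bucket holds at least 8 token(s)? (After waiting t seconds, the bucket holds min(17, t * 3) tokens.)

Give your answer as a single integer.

Need t * 3 >= 8, so t >= 8/3.
Smallest integer t = ceil(8/3) = 3.

Answer: 3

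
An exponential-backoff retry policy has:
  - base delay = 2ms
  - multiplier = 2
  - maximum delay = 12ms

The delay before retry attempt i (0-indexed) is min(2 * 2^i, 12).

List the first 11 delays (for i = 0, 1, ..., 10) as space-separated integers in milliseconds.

Computing each delay:
  i=0: min(2*2^0, 12) = 2
  i=1: min(2*2^1, 12) = 4
  i=2: min(2*2^2, 12) = 8
  i=3: min(2*2^3, 12) = 12
  i=4: min(2*2^4, 12) = 12
  i=5: min(2*2^5, 12) = 12
  i=6: min(2*2^6, 12) = 12
  i=7: min(2*2^7, 12) = 12
  i=8: min(2*2^8, 12) = 12
  i=9: min(2*2^9, 12) = 12
  i=10: min(2*2^10, 12) = 12

Answer: 2 4 8 12 12 12 12 12 12 12 12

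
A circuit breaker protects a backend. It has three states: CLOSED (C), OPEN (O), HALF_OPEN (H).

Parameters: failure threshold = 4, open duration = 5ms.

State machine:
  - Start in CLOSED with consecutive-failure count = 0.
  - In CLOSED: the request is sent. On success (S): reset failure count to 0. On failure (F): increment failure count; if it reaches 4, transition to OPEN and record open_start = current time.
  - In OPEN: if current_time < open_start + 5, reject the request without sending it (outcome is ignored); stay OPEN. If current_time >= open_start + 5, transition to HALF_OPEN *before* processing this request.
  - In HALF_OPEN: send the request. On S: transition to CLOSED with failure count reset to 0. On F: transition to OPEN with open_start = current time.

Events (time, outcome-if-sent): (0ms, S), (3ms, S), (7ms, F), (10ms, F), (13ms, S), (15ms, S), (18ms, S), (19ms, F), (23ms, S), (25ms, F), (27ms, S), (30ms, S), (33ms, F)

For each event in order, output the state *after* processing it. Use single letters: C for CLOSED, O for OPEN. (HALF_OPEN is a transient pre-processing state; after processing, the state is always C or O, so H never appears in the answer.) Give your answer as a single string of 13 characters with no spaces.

State after each event:
  event#1 t=0ms outcome=S: state=CLOSED
  event#2 t=3ms outcome=S: state=CLOSED
  event#3 t=7ms outcome=F: state=CLOSED
  event#4 t=10ms outcome=F: state=CLOSED
  event#5 t=13ms outcome=S: state=CLOSED
  event#6 t=15ms outcome=S: state=CLOSED
  event#7 t=18ms outcome=S: state=CLOSED
  event#8 t=19ms outcome=F: state=CLOSED
  event#9 t=23ms outcome=S: state=CLOSED
  event#10 t=25ms outcome=F: state=CLOSED
  event#11 t=27ms outcome=S: state=CLOSED
  event#12 t=30ms outcome=S: state=CLOSED
  event#13 t=33ms outcome=F: state=CLOSED

Answer: CCCCCCCCCCCCC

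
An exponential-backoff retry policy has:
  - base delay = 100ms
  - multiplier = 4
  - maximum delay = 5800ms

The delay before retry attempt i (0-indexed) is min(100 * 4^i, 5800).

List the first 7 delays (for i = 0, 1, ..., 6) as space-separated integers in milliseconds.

Answer: 100 400 1600 5800 5800 5800 5800

Derivation:
Computing each delay:
  i=0: min(100*4^0, 5800) = 100
  i=1: min(100*4^1, 5800) = 400
  i=2: min(100*4^2, 5800) = 1600
  i=3: min(100*4^3, 5800) = 5800
  i=4: min(100*4^4, 5800) = 5800
  i=5: min(100*4^5, 5800) = 5800
  i=6: min(100*4^6, 5800) = 5800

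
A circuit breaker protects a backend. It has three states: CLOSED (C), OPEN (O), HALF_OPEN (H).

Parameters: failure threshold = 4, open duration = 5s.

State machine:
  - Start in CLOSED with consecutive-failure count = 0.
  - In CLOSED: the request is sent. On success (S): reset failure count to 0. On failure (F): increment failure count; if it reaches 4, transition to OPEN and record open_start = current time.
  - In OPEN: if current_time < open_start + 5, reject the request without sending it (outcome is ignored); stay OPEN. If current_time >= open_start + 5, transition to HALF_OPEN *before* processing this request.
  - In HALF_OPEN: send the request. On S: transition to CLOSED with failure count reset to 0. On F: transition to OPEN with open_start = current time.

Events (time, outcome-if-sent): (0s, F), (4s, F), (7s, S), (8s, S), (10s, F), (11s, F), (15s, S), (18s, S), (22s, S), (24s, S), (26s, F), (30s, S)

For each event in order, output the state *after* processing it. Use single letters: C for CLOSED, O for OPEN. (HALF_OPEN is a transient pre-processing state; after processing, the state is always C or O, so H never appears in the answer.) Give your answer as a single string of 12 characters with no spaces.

State after each event:
  event#1 t=0s outcome=F: state=CLOSED
  event#2 t=4s outcome=F: state=CLOSED
  event#3 t=7s outcome=S: state=CLOSED
  event#4 t=8s outcome=S: state=CLOSED
  event#5 t=10s outcome=F: state=CLOSED
  event#6 t=11s outcome=F: state=CLOSED
  event#7 t=15s outcome=S: state=CLOSED
  event#8 t=18s outcome=S: state=CLOSED
  event#9 t=22s outcome=S: state=CLOSED
  event#10 t=24s outcome=S: state=CLOSED
  event#11 t=26s outcome=F: state=CLOSED
  event#12 t=30s outcome=S: state=CLOSED

Answer: CCCCCCCCCCCC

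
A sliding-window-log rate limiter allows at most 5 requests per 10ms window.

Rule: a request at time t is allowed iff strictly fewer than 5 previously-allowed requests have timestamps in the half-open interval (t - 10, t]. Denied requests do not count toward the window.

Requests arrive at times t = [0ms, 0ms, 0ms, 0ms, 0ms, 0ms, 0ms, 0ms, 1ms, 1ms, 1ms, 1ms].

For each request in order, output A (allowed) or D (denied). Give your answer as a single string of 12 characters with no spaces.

Answer: AAAAADDDDDDD

Derivation:
Tracking allowed requests in the window:
  req#1 t=0ms: ALLOW
  req#2 t=0ms: ALLOW
  req#3 t=0ms: ALLOW
  req#4 t=0ms: ALLOW
  req#5 t=0ms: ALLOW
  req#6 t=0ms: DENY
  req#7 t=0ms: DENY
  req#8 t=0ms: DENY
  req#9 t=1ms: DENY
  req#10 t=1ms: DENY
  req#11 t=1ms: DENY
  req#12 t=1ms: DENY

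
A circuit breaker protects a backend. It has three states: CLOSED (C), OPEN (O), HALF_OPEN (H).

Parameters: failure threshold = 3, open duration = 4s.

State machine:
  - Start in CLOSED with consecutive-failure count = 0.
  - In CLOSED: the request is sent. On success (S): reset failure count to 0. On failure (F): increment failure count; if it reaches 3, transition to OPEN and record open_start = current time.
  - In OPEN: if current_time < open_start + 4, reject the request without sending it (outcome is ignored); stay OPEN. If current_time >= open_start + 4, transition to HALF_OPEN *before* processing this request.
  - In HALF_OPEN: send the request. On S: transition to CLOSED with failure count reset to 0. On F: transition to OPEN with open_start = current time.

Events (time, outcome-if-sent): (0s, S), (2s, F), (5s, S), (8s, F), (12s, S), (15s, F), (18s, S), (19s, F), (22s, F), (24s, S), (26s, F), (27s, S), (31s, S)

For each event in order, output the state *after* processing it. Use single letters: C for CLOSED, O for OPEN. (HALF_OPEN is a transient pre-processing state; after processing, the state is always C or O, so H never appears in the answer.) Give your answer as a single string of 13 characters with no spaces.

State after each event:
  event#1 t=0s outcome=S: state=CLOSED
  event#2 t=2s outcome=F: state=CLOSED
  event#3 t=5s outcome=S: state=CLOSED
  event#4 t=8s outcome=F: state=CLOSED
  event#5 t=12s outcome=S: state=CLOSED
  event#6 t=15s outcome=F: state=CLOSED
  event#7 t=18s outcome=S: state=CLOSED
  event#8 t=19s outcome=F: state=CLOSED
  event#9 t=22s outcome=F: state=CLOSED
  event#10 t=24s outcome=S: state=CLOSED
  event#11 t=26s outcome=F: state=CLOSED
  event#12 t=27s outcome=S: state=CLOSED
  event#13 t=31s outcome=S: state=CLOSED

Answer: CCCCCCCCCCCCC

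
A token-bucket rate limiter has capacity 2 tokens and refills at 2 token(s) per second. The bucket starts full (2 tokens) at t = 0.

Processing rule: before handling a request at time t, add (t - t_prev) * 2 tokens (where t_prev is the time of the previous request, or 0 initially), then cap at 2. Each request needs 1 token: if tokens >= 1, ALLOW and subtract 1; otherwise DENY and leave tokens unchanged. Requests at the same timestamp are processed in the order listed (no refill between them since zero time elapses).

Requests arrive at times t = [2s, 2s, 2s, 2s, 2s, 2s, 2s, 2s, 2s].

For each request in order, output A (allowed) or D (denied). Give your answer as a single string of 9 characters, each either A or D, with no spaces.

Answer: AADDDDDDD

Derivation:
Simulating step by step:
  req#1 t=2s: ALLOW
  req#2 t=2s: ALLOW
  req#3 t=2s: DENY
  req#4 t=2s: DENY
  req#5 t=2s: DENY
  req#6 t=2s: DENY
  req#7 t=2s: DENY
  req#8 t=2s: DENY
  req#9 t=2s: DENY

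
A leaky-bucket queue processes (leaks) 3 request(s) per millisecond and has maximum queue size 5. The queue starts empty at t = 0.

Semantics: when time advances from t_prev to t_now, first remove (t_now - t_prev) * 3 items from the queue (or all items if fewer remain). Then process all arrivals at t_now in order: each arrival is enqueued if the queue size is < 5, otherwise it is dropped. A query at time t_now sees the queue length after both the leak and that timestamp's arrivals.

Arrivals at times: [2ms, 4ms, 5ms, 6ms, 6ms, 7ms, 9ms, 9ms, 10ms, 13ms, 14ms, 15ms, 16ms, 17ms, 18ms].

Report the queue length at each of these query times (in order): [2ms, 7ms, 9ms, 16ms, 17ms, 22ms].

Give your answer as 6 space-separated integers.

Answer: 1 1 2 1 1 0

Derivation:
Queue lengths at query times:
  query t=2ms: backlog = 1
  query t=7ms: backlog = 1
  query t=9ms: backlog = 2
  query t=16ms: backlog = 1
  query t=17ms: backlog = 1
  query t=22ms: backlog = 0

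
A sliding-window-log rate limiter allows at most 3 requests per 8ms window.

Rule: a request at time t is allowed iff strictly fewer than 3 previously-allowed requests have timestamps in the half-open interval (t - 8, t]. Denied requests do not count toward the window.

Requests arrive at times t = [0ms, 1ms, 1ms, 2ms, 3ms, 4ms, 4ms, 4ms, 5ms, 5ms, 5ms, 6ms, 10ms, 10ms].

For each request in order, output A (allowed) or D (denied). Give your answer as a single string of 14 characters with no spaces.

Tracking allowed requests in the window:
  req#1 t=0ms: ALLOW
  req#2 t=1ms: ALLOW
  req#3 t=1ms: ALLOW
  req#4 t=2ms: DENY
  req#5 t=3ms: DENY
  req#6 t=4ms: DENY
  req#7 t=4ms: DENY
  req#8 t=4ms: DENY
  req#9 t=5ms: DENY
  req#10 t=5ms: DENY
  req#11 t=5ms: DENY
  req#12 t=6ms: DENY
  req#13 t=10ms: ALLOW
  req#14 t=10ms: ALLOW

Answer: AAADDDDDDDDDAA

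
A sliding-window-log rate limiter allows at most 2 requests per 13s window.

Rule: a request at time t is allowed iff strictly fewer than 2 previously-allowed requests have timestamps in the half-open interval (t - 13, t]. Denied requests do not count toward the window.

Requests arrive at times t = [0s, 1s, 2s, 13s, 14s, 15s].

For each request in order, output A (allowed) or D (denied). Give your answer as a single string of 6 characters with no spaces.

Tracking allowed requests in the window:
  req#1 t=0s: ALLOW
  req#2 t=1s: ALLOW
  req#3 t=2s: DENY
  req#4 t=13s: ALLOW
  req#5 t=14s: ALLOW
  req#6 t=15s: DENY

Answer: AADAAD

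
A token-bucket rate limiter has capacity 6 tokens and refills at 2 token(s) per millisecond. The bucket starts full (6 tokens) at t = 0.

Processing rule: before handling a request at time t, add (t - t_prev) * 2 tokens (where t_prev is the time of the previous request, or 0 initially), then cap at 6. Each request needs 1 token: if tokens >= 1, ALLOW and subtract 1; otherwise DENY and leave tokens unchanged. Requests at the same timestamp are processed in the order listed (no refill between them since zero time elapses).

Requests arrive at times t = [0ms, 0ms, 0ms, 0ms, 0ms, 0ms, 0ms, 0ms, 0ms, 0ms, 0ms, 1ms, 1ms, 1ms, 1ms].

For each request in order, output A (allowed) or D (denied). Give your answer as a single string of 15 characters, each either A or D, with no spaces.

Answer: AAAAAADDDDDAADD

Derivation:
Simulating step by step:
  req#1 t=0ms: ALLOW
  req#2 t=0ms: ALLOW
  req#3 t=0ms: ALLOW
  req#4 t=0ms: ALLOW
  req#5 t=0ms: ALLOW
  req#6 t=0ms: ALLOW
  req#7 t=0ms: DENY
  req#8 t=0ms: DENY
  req#9 t=0ms: DENY
  req#10 t=0ms: DENY
  req#11 t=0ms: DENY
  req#12 t=1ms: ALLOW
  req#13 t=1ms: ALLOW
  req#14 t=1ms: DENY
  req#15 t=1ms: DENY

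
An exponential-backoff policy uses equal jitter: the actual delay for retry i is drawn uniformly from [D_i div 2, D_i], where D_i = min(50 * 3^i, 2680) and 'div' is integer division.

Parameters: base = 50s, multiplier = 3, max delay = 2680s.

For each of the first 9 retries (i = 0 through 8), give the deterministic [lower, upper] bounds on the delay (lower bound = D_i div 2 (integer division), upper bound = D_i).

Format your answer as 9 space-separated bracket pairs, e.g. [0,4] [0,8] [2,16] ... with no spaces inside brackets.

Computing bounds per retry:
  i=0: D_i=min(50*3^0,2680)=50, bounds=[25,50]
  i=1: D_i=min(50*3^1,2680)=150, bounds=[75,150]
  i=2: D_i=min(50*3^2,2680)=450, bounds=[225,450]
  i=3: D_i=min(50*3^3,2680)=1350, bounds=[675,1350]
  i=4: D_i=min(50*3^4,2680)=2680, bounds=[1340,2680]
  i=5: D_i=min(50*3^5,2680)=2680, bounds=[1340,2680]
  i=6: D_i=min(50*3^6,2680)=2680, bounds=[1340,2680]
  i=7: D_i=min(50*3^7,2680)=2680, bounds=[1340,2680]
  i=8: D_i=min(50*3^8,2680)=2680, bounds=[1340,2680]

Answer: [25,50] [75,150] [225,450] [675,1350] [1340,2680] [1340,2680] [1340,2680] [1340,2680] [1340,2680]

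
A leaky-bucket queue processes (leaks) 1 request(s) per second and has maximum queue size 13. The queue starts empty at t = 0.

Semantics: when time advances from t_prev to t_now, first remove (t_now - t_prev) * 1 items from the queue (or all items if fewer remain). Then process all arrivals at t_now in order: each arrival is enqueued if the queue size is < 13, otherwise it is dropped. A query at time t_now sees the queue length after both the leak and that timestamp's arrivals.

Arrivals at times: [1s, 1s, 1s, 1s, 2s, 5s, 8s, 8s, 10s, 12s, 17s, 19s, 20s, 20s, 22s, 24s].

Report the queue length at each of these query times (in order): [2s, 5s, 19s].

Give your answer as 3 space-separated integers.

Queue lengths at query times:
  query t=2s: backlog = 4
  query t=5s: backlog = 2
  query t=19s: backlog = 1

Answer: 4 2 1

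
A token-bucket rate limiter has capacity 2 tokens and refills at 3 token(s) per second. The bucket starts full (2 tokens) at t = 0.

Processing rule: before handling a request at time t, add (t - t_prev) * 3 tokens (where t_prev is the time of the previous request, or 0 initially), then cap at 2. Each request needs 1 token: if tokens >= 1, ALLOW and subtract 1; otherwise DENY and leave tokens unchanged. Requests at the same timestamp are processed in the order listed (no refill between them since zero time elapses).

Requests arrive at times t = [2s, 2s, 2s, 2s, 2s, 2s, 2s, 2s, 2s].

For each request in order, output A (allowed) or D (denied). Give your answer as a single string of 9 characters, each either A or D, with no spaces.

Simulating step by step:
  req#1 t=2s: ALLOW
  req#2 t=2s: ALLOW
  req#3 t=2s: DENY
  req#4 t=2s: DENY
  req#5 t=2s: DENY
  req#6 t=2s: DENY
  req#7 t=2s: DENY
  req#8 t=2s: DENY
  req#9 t=2s: DENY

Answer: AADDDDDDD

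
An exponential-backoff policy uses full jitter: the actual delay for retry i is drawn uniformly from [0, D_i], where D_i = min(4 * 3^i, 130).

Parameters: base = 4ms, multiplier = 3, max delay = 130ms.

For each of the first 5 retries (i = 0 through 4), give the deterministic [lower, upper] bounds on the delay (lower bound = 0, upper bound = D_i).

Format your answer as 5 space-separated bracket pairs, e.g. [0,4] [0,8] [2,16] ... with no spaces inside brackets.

Answer: [0,4] [0,12] [0,36] [0,108] [0,130]

Derivation:
Computing bounds per retry:
  i=0: D_i=min(4*3^0,130)=4, bounds=[0,4]
  i=1: D_i=min(4*3^1,130)=12, bounds=[0,12]
  i=2: D_i=min(4*3^2,130)=36, bounds=[0,36]
  i=3: D_i=min(4*3^3,130)=108, bounds=[0,108]
  i=4: D_i=min(4*3^4,130)=130, bounds=[0,130]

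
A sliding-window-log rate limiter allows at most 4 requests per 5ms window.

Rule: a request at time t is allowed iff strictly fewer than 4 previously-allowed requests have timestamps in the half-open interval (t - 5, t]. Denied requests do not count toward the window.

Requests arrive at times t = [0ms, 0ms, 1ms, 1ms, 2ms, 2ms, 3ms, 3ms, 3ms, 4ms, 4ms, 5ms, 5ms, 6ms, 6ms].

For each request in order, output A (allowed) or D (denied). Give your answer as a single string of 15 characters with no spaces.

Tracking allowed requests in the window:
  req#1 t=0ms: ALLOW
  req#2 t=0ms: ALLOW
  req#3 t=1ms: ALLOW
  req#4 t=1ms: ALLOW
  req#5 t=2ms: DENY
  req#6 t=2ms: DENY
  req#7 t=3ms: DENY
  req#8 t=3ms: DENY
  req#9 t=3ms: DENY
  req#10 t=4ms: DENY
  req#11 t=4ms: DENY
  req#12 t=5ms: ALLOW
  req#13 t=5ms: ALLOW
  req#14 t=6ms: ALLOW
  req#15 t=6ms: ALLOW

Answer: AAAADDDDDDDAAAA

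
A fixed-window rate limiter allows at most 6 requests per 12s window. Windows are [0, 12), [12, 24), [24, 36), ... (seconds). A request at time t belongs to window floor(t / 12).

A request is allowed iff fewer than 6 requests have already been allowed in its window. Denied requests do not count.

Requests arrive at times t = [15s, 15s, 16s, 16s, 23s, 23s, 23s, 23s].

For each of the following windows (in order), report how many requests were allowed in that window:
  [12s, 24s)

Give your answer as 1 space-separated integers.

Processing requests:
  req#1 t=15s (window 1): ALLOW
  req#2 t=15s (window 1): ALLOW
  req#3 t=16s (window 1): ALLOW
  req#4 t=16s (window 1): ALLOW
  req#5 t=23s (window 1): ALLOW
  req#6 t=23s (window 1): ALLOW
  req#7 t=23s (window 1): DENY
  req#8 t=23s (window 1): DENY

Allowed counts by window: 6

Answer: 6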